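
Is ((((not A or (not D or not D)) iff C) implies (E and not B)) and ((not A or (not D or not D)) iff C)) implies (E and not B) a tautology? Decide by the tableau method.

Assume the negation and expand:
Initial set: {not (((((not A or (not D or not D)) iff C) implies (E and not B)) and ((not A or (not D or not D)) iff C)) implies (E and not B))}.
not (((((not A or (not D or not D)) iff C) implies (E and not B)) and ((not A or (not D or not D)) iff C)) implies (E and not B)): α-rule — add ((((not A or (not D or not D)) iff C) implies (E and not B)) and ((not A or (not D or not D)) iff C)), not (E and not B).
((((not A or (not D or not D)) iff C) implies (E and not B)) and ((not A or (not D or not D)) iff C)): α-rule — add (((not A or (not D or not D)) iff C) implies (E and not B)), ((not A or (not D or not D)) iff C).
not (E and not B): β-rule — branch into not E  //  not not B.
  branch 1 (add not E):
    (((not A or (not D or not D)) iff C) implies (E and not B)): β-rule — branch into not ((not A or (not D or not D)) iff C)  //  (E and not B).
      branch 1.1 (add not ((not A or (not D or not D)) iff C)):
        ((not A or (not D or not D)) iff C): β-rule — branch into (not A or (not D or not D)), C  //  not (not A or (not D or not D)), not C.
          branch 1.1.1 (add (not A or (not D or not D)), C):
            not ((not A or (not D or not D)) iff C): β-rule — branch into (not A or (not D or not D)), not C  //  not (not A or (not D or not D)), C.
              branch 1.1.1.1 (add (not A or (not D or not D)), not C):
                × closes — contains both C and not C.
              branch 1.1.1.2 (add not (not A or (not D or not D)), C):
                not (not A or (not D or not D)): α-rule — add not not A, not (not D or not D).
                not (not D or not D): α-rule — add not not D, not not D.
                (not A or (not D or not D)): β-rule — branch into not A  //  (not D or not D).
                  branch 1.1.1.2.1 (add not A):
                    × closes — contains both A and not A.
                  branch 1.1.1.2.2 (add (not D or not D)):
                    (not D or not D): β-rule — branch into not D  //  not D.
                      branch 1.1.1.2.2.1 (add not D):
                        × closes — contains both D and not D.
                      branch 1.1.1.2.2.2 (add not D):
                        × closes — contains both D and not D.
          branch 1.1.2 (add not (not A or (not D or not D)), not C):
            not (not A or (not D or not D)): α-rule — add not not A, not (not D or not D).
            not (not D or not D): α-rule — add not not D, not not D.
            not ((not A or (not D or not D)) iff C): β-rule — branch into (not A or (not D or not D)), not C  //  not (not A or (not D or not D)), C.
              branch 1.1.2.1 (add (not A or (not D or not D)), not C):
                (not A or (not D or not D)): β-rule — branch into not A  //  (not D or not D).
                  branch 1.1.2.1.1 (add not A):
                    × closes — contains both A and not A.
                  branch 1.1.2.1.2 (add (not D or not D)):
                    (not D or not D): β-rule — branch into not D  //  not D.
                      branch 1.1.2.1.2.1 (add not D):
                        × closes — contains both D and not D.
                      branch 1.1.2.1.2.2 (add not D):
                        × closes — contains both D and not D.
              branch 1.1.2.2 (add not (not A or (not D or not D)), C):
                × closes — contains both C and not C.
      branch 1.2 (add (E and not B)):
        (E and not B): α-rule — add E, not B.
        × closes — contains both E and not E.
  branch 2 (add not not B):
    (((not A or (not D or not D)) iff C) implies (E and not B)): β-rule — branch into not ((not A or (not D or not D)) iff C)  //  (E and not B).
      branch 2.1 (add not ((not A or (not D or not D)) iff C)):
        ((not A or (not D or not D)) iff C): β-rule — branch into (not A or (not D or not D)), C  //  not (not A or (not D or not D)), not C.
          branch 2.1.1 (add (not A or (not D or not D)), C):
            not ((not A or (not D or not D)) iff C): β-rule — branch into (not A or (not D or not D)), not C  //  not (not A or (not D or not D)), C.
              branch 2.1.1.1 (add (not A or (not D or not D)), not C):
                × closes — contains both C and not C.
              branch 2.1.1.2 (add not (not A or (not D or not D)), C):
                not (not A or (not D or not D)): α-rule — add not not A, not (not D or not D).
                not (not D or not D): α-rule — add not not D, not not D.
                (not A or (not D or not D)): β-rule — branch into not A  //  (not D or not D).
                  branch 2.1.1.2.1 (add not A):
                    × closes — contains both A and not A.
                  branch 2.1.1.2.2 (add (not D or not D)):
                    (not D or not D): β-rule — branch into not D  //  not D.
                      branch 2.1.1.2.2.1 (add not D):
                        × closes — contains both D and not D.
                      branch 2.1.1.2.2.2 (add not D):
                        × closes — contains both D and not D.
          branch 2.1.2 (add not (not A or (not D or not D)), not C):
            not (not A or (not D or not D)): α-rule — add not not A, not (not D or not D).
            not (not D or not D): α-rule — add not not D, not not D.
            not ((not A or (not D or not D)) iff C): β-rule — branch into (not A or (not D or not D)), not C  //  not (not A or (not D or not D)), C.
              branch 2.1.2.1 (add (not A or (not D or not D)), not C):
                (not A or (not D or not D)): β-rule — branch into not A  //  (not D or not D).
                  branch 2.1.2.1.1 (add not A):
                    × closes — contains both A and not A.
                  branch 2.1.2.1.2 (add (not D or not D)):
                    (not D or not D): β-rule — branch into not D  //  not D.
                      branch 2.1.2.1.2.1 (add not D):
                        × closes — contains both D and not D.
                      branch 2.1.2.1.2.2 (add not D):
                        × closes — contains both D and not D.
              branch 2.1.2.2 (add not (not A or (not D or not D)), C):
                × closes — contains both C and not C.
      branch 2.2 (add (E and not B)):
        (E and not B): α-rule — add E, not B.
        × closes — contains both B and not B.
All 18 branches close.
Every branch closed, so the negation is unsatisfiable and the formula is valid.

Valid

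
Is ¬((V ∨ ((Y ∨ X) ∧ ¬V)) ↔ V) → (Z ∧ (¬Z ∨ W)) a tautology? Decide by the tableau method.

Not valid

Assume the negation and expand:
Initial set: {¬(¬((V ∨ ((Y ∨ X) ∧ ¬V)) ↔ V) → (Z ∧ (¬Z ∨ W)))}.
¬(¬((V ∨ ((Y ∨ X) ∧ ¬V)) ↔ V) → (Z ∧ (¬Z ∨ W))): α-rule — add ¬((V ∨ ((Y ∨ X) ∧ ¬V)) ↔ V), ¬(Z ∧ (¬Z ∨ W)).
¬((V ∨ ((Y ∨ X) ∧ ¬V)) ↔ V): β-rule — branch into (V ∨ ((Y ∨ X) ∧ ¬V)), ¬V  //  ¬(V ∨ ((Y ∨ X) ∧ ¬V)), V.
  branch 1 (add (V ∨ ((Y ∨ X) ∧ ¬V)), ¬V):
    ¬(Z ∧ (¬Z ∨ W)): β-rule — branch into ¬Z  //  ¬(¬Z ∨ W).
      branch 1.1 (add ¬Z):
        (V ∨ ((Y ∨ X) ∧ ¬V)): β-rule — branch into V  //  ((Y ∨ X) ∧ ¬V).
          branch 1.1.1 (add V):
            × closes — contains both V and ¬V.
          branch 1.1.2 (add ((Y ∨ X) ∧ ¬V)):
            ((Y ∨ X) ∧ ¬V): α-rule — add (Y ∨ X), ¬V.
            (Y ∨ X): β-rule — branch into Y  //  X.
              branch 1.1.2.1 (add Y):
                ○ open, literals {V=F, Y=T, Z=F}.
              branch 1.1.2.2 (add X):
                ○ open, literals {V=F, X=T, Z=F}.
      branch 1.2 (add ¬(¬Z ∨ W)):
        ¬(¬Z ∨ W): α-rule — add ¬¬Z, ¬W.
        (V ∨ ((Y ∨ X) ∧ ¬V)): β-rule — branch into V  //  ((Y ∨ X) ∧ ¬V).
          branch 1.2.1 (add V):
            × closes — contains both V and ¬V.
          branch 1.2.2 (add ((Y ∨ X) ∧ ¬V)):
            ((Y ∨ X) ∧ ¬V): α-rule — add (Y ∨ X), ¬V.
            (Y ∨ X): β-rule — branch into Y  //  X.
              branch 1.2.2.1 (add Y):
                ○ open, literals {V=F, W=F, Y=T, Z=T}.
              branch 1.2.2.2 (add X):
                ○ open, literals {V=F, W=F, X=T, Z=T}.
  branch 2 (add ¬(V ∨ ((Y ∨ X) ∧ ¬V)), V):
    ¬(V ∨ ((Y ∨ X) ∧ ¬V)): α-rule — add ¬V, ¬((Y ∨ X) ∧ ¬V).
    × closes — contains both V and ¬V.
3 branches closed, 4 open.
An open branch gives a countermodel: V=F, Y=T, Z=F (unmentioned atoms arbitrary); under it the original formula is false.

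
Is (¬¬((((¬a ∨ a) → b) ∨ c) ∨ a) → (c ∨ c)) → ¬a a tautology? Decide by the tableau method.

Not valid

Assume the negation and expand:
Initial set: {F ((¬¬((((¬a ∨ a) → b) ∨ c) ∨ a) → (c ∨ c)) → ¬a)}.
F ((¬¬((((¬a ∨ a) → b) ∨ c) ∨ a) → (c ∨ c)) → ¬a): α-rule — add T (¬¬((((¬a ∨ a) → b) ∨ c) ∨ a) → (c ∨ c)), F ¬a.
T (¬¬((((¬a ∨ a) → b) ∨ c) ∨ a) → (c ∨ c)): β-rule — branch into F ¬¬((((¬a ∨ a) → b) ∨ c) ∨ a)  //  T (c ∨ c).
  branch 1 (add F ¬¬((((¬a ∨ a) → b) ∨ c) ∨ a)):
    F ¬¬((((¬a ∨ a) → b) ∨ c) ∨ a): drop double negation, giving F ((((¬a ∨ a) → b) ∨ c) ∨ a).
    F ((((¬a ∨ a) → b) ∨ c) ∨ a): α-rule — add F (((¬a ∨ a) → b) ∨ c), F a.
    × closes — contains both a and ¬a.
  branch 2 (add T (c ∨ c)):
    T (c ∨ c): β-rule — branch into T c  //  T c.
      branch 2.1 (add T c):
        ○ open, literals {a=T, c=T}.
      branch 2.2 (add T c):
        ○ open, literals {a=T, c=T}.
1 branch closed, 2 open.
An open branch gives a countermodel: a=T, c=T (unmentioned atoms arbitrary); under it the original formula is false.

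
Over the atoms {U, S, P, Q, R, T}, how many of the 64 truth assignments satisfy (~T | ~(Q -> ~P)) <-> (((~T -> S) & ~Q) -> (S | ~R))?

Initial set: {((~T | ~(Q -> ~P)) <-> (((~T -> S) & ~Q) -> (S | ~R)))}.
((~T | ~(Q -> ~P)) <-> (((~T -> S) & ~Q) -> (S | ~R))): β-rule — branch into (~T | ~(Q -> ~P)), (((~T -> S) & ~Q) -> (S | ~R))  //  ~(~T | ~(Q -> ~P)), ~(((~T -> S) & ~Q) -> (S | ~R)).
  branch 1 (add (~T | ~(Q -> ~P)), (((~T -> S) & ~Q) -> (S | ~R))):
    (~T | ~(Q -> ~P)): β-rule — branch into ~T  //  ~(Q -> ~P).
      branch 1.1 (add ~T):
        (((~T -> S) & ~Q) -> (S | ~R)): β-rule — branch into ~((~T -> S) & ~Q)  //  (S | ~R).
          branch 1.1.1 (add ~((~T -> S) & ~Q)):
            ~((~T -> S) & ~Q): β-rule — branch into ~(~T -> S)  //  ~~Q.
              branch 1.1.1.1 (add ~(~T -> S)):
                ~(~T -> S): α-rule — add ~T, ~S.
                ○ open, literals {S=0, T=0}.
              branch 1.1.1.2 (add ~~Q):
                ○ open, literals {Q=1, T=0}.
          branch 1.1.2 (add (S | ~R)):
            (S | ~R): β-rule — branch into S  //  ~R.
              branch 1.1.2.1 (add S):
                ○ open, literals {S=1, T=0}.
              branch 1.1.2.2 (add ~R):
                ○ open, literals {R=0, T=0}.
      branch 1.2 (add ~(Q -> ~P)):
        ~(Q -> ~P): α-rule — add Q, ~~P.
        (((~T -> S) & ~Q) -> (S | ~R)): β-rule — branch into ~((~T -> S) & ~Q)  //  (S | ~R).
          branch 1.2.1 (add ~((~T -> S) & ~Q)):
            ~((~T -> S) & ~Q): β-rule — branch into ~(~T -> S)  //  ~~Q.
              branch 1.2.1.1 (add ~(~T -> S)):
                ~(~T -> S): α-rule — add ~T, ~S.
                ○ open, literals {P=1, Q=1, S=0, T=0}.
              branch 1.2.1.2 (add ~~Q):
                ○ open, literals {P=1, Q=1}.
          branch 1.2.2 (add (S | ~R)):
            (S | ~R): β-rule — branch into S  //  ~R.
              branch 1.2.2.1 (add S):
                ○ open, literals {P=1, Q=1, S=1}.
              branch 1.2.2.2 (add ~R):
                ○ open, literals {P=1, Q=1, R=0}.
  branch 2 (add ~(~T | ~(Q -> ~P)), ~(((~T -> S) & ~Q) -> (S | ~R))):
    ~(~T | ~(Q -> ~P)): α-rule — add ~~T, ~~(Q -> ~P).
    ~(((~T -> S) & ~Q) -> (S | ~R)): α-rule — add ((~T -> S) & ~Q), ~(S | ~R).
    ((~T -> S) & ~Q): α-rule — add (~T -> S), ~Q.
    ~(S | ~R): α-rule — add ~S, ~~R.
    ~~(Q -> ~P): β-rule — branch into ~Q  //  ~P.
      branch 2.1 (add ~Q):
        (~T -> S): β-rule — branch into ~~T  //  S.
          branch 2.1.1 (add ~~T):
            ○ open, literals {Q=0, R=1, S=0, T=1}.
          branch 2.1.2 (add S):
            × closes — contains both S and ~S.
      branch 2.2 (add ~P):
        (~T -> S): β-rule — branch into ~~T  //  S.
          branch 2.2.1 (add ~~T):
            ○ open, literals {P=0, Q=0, R=1, S=0, T=1}.
          branch 2.2.2 (add S):
            × closes — contains both S and ~S.
2 branches closed, 10 open.
Each open branch fixes some atoms; the unmentioned ones are free. Counting distinct full assignments: branch {S=0, T=0} (U, P, Q, R) contributes 16 new; branch {Q=1, T=0} (U, S, P, R) contributes 8 new; branch {S=1, T=0} (U, P, Q, R) contributes 8 new; branch {R=0, T=0} (U, S, P, Q) contributes 0 new; branch {P=1, Q=1, S=0, T=0} (U, R) contributes 0 new; branch {P=1, Q=1} (U, S, R, T) contributes 8 new; branch {P=1, Q=1, S=1} (U, R, T) contributes 0 new; branch {P=1, Q=1, R=0} (U, S, T) contributes 0 new; branch {Q=0, R=1, S=0, T=1} (U, P) contributes 4 new; branch {P=0, Q=0, R=1, S=0, T=1} (U) contributes 0 new. Total: 44.

44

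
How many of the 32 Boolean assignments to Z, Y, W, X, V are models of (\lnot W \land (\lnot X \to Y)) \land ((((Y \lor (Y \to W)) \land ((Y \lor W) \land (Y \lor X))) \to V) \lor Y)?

Initial set: {T ((\lnot W \land (\lnot X \to Y)) \land ((((Y \lor (Y \to W)) \land ((Y \lor W) \land (Y \lor X))) \to V) \lor Y))}.
T ((\lnot W \land (\lnot X \to Y)) \land ((((Y \lor (Y \to W)) \land ((Y \lor W) \land (Y \lor X))) \to V) \lor Y)): α-rule — add T (\lnot W \land (\lnot X \to Y)), T ((((Y \lor (Y \to W)) \land ((Y \lor W) \land (Y \lor X))) \to V) \lor Y).
T (\lnot W \land (\lnot X \to Y)): α-rule — add T \lnot W, T (\lnot X \to Y).
T ((((Y \lor (Y \to W)) \land ((Y \lor W) \land (Y \lor X))) \to V) \lor Y): β-rule — branch into T (((Y \lor (Y \to W)) \land ((Y \lor W) \land (Y \lor X))) \to V)  //  T Y.
  branch 1 (add T (((Y \lor (Y \to W)) \land ((Y \lor W) \land (Y \lor X))) \to V)):
    T (\lnot X \to Y): β-rule — branch into F \lnot X  //  T Y.
      branch 1.1 (add F \lnot X):
        T (((Y \lor (Y \to W)) \land ((Y \lor W) \land (Y \lor X))) \to V): β-rule — branch into F ((Y \lor (Y \to W)) \land ((Y \lor W) \land (Y \lor X)))  //  T V.
          branch 1.1.1 (add F ((Y \lor (Y \to W)) \land ((Y \lor W) \land (Y \lor X)))):
            F ((Y \lor (Y \to W)) \land ((Y \lor W) \land (Y \lor X))): β-rule — branch into F (Y \lor (Y \to W))  //  F ((Y \lor W) \land (Y \lor X)).
              branch 1.1.1.1 (add F (Y \lor (Y \to W))):
                F (Y \lor (Y \to W)): α-rule — add F Y, F (Y \to W).
                F (Y \to W): α-rule — add T Y, F W.
                × closes — contains both Y and \lnot Y.
              branch 1.1.1.2 (add F ((Y \lor W) \land (Y \lor X))):
                F ((Y \lor W) \land (Y \lor X)): β-rule — branch into F (Y \lor W)  //  F (Y \lor X).
                  branch 1.1.1.2.1 (add F (Y \lor W)):
                    F (Y \lor W): α-rule — add F Y, F W.
                    ○ open, literals {W=0, X=1, Y=0}.
                  branch 1.1.1.2.2 (add F (Y \lor X)):
                    F (Y \lor X): α-rule — add F Y, F X.
                    × closes — contains both X and \lnot X.
          branch 1.1.2 (add T V):
            ○ open, literals {V=1, W=0, X=1}.
      branch 1.2 (add T Y):
        T (((Y \lor (Y \to W)) \land ((Y \lor W) \land (Y \lor X))) \to V): β-rule — branch into F ((Y \lor (Y \to W)) \land ((Y \lor W) \land (Y \lor X)))  //  T V.
          branch 1.2.1 (add F ((Y \lor (Y \to W)) \land ((Y \lor W) \land (Y \lor X)))):
            F ((Y \lor (Y \to W)) \land ((Y \lor W) \land (Y \lor X))): β-rule — branch into F (Y \lor (Y \to W))  //  F ((Y \lor W) \land (Y \lor X)).
              branch 1.2.1.1 (add F (Y \lor (Y \to W))):
                F (Y \lor (Y \to W)): α-rule — add F Y, F (Y \to W).
                × closes — contains both Y and \lnot Y.
              branch 1.2.1.2 (add F ((Y \lor W) \land (Y \lor X))):
                F ((Y \lor W) \land (Y \lor X)): β-rule — branch into F (Y \lor W)  //  F (Y \lor X).
                  branch 1.2.1.2.1 (add F (Y \lor W)):
                    F (Y \lor W): α-rule — add F Y, F W.
                    × closes — contains both Y and \lnot Y.
                  branch 1.2.1.2.2 (add F (Y \lor X)):
                    F (Y \lor X): α-rule — add F Y, F X.
                    × closes — contains both Y and \lnot Y.
          branch 1.2.2 (add T V):
            ○ open, literals {V=1, W=0, Y=1}.
  branch 2 (add T Y):
    T (\lnot X \to Y): β-rule — branch into F \lnot X  //  T Y.
      branch 2.1 (add F \lnot X):
        ○ open, literals {W=0, X=1, Y=1}.
      branch 2.2 (add T Y):
        ○ open, literals {W=0, Y=1}.
5 branches closed, 5 open.
Each open branch fixes some atoms; the unmentioned ones are free. Counting distinct full assignments: branch {W=0, X=1, Y=0} (Z, V) contributes 4 new; branch {V=1, W=0, X=1} (Z, Y) contributes 2 new; branch {V=1, W=0, Y=1} (Z, X) contributes 2 new; branch {W=0, X=1, Y=1} (Z, V) contributes 2 new; branch {W=0, Y=1} (Z, X, V) contributes 2 new. Total: 12.

12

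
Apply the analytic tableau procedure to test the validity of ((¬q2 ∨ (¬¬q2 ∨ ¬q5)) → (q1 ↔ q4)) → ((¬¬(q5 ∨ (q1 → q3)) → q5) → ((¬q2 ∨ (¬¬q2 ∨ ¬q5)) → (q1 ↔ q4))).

Assume the negation and expand:
Initial set: {F (((¬q2 ∨ (¬¬q2 ∨ ¬q5)) → (q1 ↔ q4)) → ((¬¬(q5 ∨ (q1 → q3)) → q5) → ((¬q2 ∨ (¬¬q2 ∨ ¬q5)) → (q1 ↔ q4))))}.
F (((¬q2 ∨ (¬¬q2 ∨ ¬q5)) → (q1 ↔ q4)) → ((¬¬(q5 ∨ (q1 → q3)) → q5) → ((¬q2 ∨ (¬¬q2 ∨ ¬q5)) → (q1 ↔ q4)))): α-rule — add T ((¬q2 ∨ (¬¬q2 ∨ ¬q5)) → (q1 ↔ q4)), F ((¬¬(q5 ∨ (q1 → q3)) → q5) → ((¬q2 ∨ (¬¬q2 ∨ ¬q5)) → (q1 ↔ q4))).
F ((¬¬(q5 ∨ (q1 → q3)) → q5) → ((¬q2 ∨ (¬¬q2 ∨ ¬q5)) → (q1 ↔ q4))): α-rule — add T (¬¬(q5 ∨ (q1 → q3)) → q5), F ((¬q2 ∨ (¬¬q2 ∨ ¬q5)) → (q1 ↔ q4)).
F ((¬q2 ∨ (¬¬q2 ∨ ¬q5)) → (q1 ↔ q4)): α-rule — add T (¬q2 ∨ (¬¬q2 ∨ ¬q5)), F (q1 ↔ q4).
T ((¬q2 ∨ (¬¬q2 ∨ ¬q5)) → (q1 ↔ q4)): β-rule — branch into F (¬q2 ∨ (¬¬q2 ∨ ¬q5))  //  T (q1 ↔ q4).
  branch 1 (add F (¬q2 ∨ (¬¬q2 ∨ ¬q5))):
    F (¬q2 ∨ (¬¬q2 ∨ ¬q5)): α-rule — add F ¬q2, F (¬¬q2 ∨ ¬q5).
    F (¬¬q2 ∨ ¬q5): α-rule — add F ¬¬q2, F ¬q5.
    F ¬¬q2: drop double negation, giving F q2.
    × closes — contains both q2 and ¬q2.
  branch 2 (add T (q1 ↔ q4)):
    T (¬¬(q5 ∨ (q1 → q3)) → q5): β-rule — branch into F ¬¬(q5 ∨ (q1 → q3))  //  T q5.
      branch 2.1 (add F ¬¬(q5 ∨ (q1 → q3))):
        F ¬¬(q5 ∨ (q1 → q3)): drop double negation, giving F (q5 ∨ (q1 → q3)).
        F (q5 ∨ (q1 → q3)): α-rule — add F q5, F (q1 → q3).
        F (q1 → q3): α-rule — add T q1, F q3.
        T (¬q2 ∨ (¬¬q2 ∨ ¬q5)): β-rule — branch into T ¬q2  //  T (¬¬q2 ∨ ¬q5).
          branch 2.1.1 (add T ¬q2):
            F (q1 ↔ q4): β-rule — branch into T q1, F q4  //  F q1, T q4.
              branch 2.1.1.1 (add T q1, F q4):
                T (q1 ↔ q4): β-rule — branch into T q1, T q4  //  F q1, F q4.
                  branch 2.1.1.1.1 (add T q1, T q4):
                    × closes — contains both q4 and ¬q4.
                  branch 2.1.1.1.2 (add F q1, F q4):
                    × closes — contains both q1 and ¬q1.
              branch 2.1.1.2 (add F q1, T q4):
                × closes — contains both q1 and ¬q1.
          branch 2.1.2 (add T (¬¬q2 ∨ ¬q5)):
            F (q1 ↔ q4): β-rule — branch into T q1, F q4  //  F q1, T q4.
              branch 2.1.2.1 (add T q1, F q4):
                T (q1 ↔ q4): β-rule — branch into T q1, T q4  //  F q1, F q4.
                  branch 2.1.2.1.1 (add T q1, T q4):
                    × closes — contains both q4 and ¬q4.
                  branch 2.1.2.1.2 (add F q1, F q4):
                    × closes — contains both q1 and ¬q1.
              branch 2.1.2.2 (add F q1, T q4):
                × closes — contains both q1 and ¬q1.
      branch 2.2 (add T q5):
        T (¬q2 ∨ (¬¬q2 ∨ ¬q5)): β-rule — branch into T ¬q2  //  T (¬¬q2 ∨ ¬q5).
          branch 2.2.1 (add T ¬q2):
            F (q1 ↔ q4): β-rule — branch into T q1, F q4  //  F q1, T q4.
              branch 2.2.1.1 (add T q1, F q4):
                T (q1 ↔ q4): β-rule — branch into T q1, T q4  //  F q1, F q4.
                  branch 2.2.1.1.1 (add T q1, T q4):
                    × closes — contains both q4 and ¬q4.
                  branch 2.2.1.1.2 (add F q1, F q4):
                    × closes — contains both q1 and ¬q1.
              branch 2.2.1.2 (add F q1, T q4):
                T (q1 ↔ q4): β-rule — branch into T q1, T q4  //  F q1, F q4.
                  branch 2.2.1.2.1 (add T q1, T q4):
                    × closes — contains both q1 and ¬q1.
                  branch 2.2.1.2.2 (add F q1, F q4):
                    × closes — contains both q4 and ¬q4.
          branch 2.2.2 (add T (¬¬q2 ∨ ¬q5)):
            F (q1 ↔ q4): β-rule — branch into T q1, F q4  //  F q1, T q4.
              branch 2.2.2.1 (add T q1, F q4):
                T (q1 ↔ q4): β-rule — branch into T q1, T q4  //  F q1, F q4.
                  branch 2.2.2.1.1 (add T q1, T q4):
                    × closes — contains both q4 and ¬q4.
                  branch 2.2.2.1.2 (add F q1, F q4):
                    × closes — contains both q1 and ¬q1.
              branch 2.2.2.2 (add F q1, T q4):
                T (q1 ↔ q4): β-rule — branch into T q1, T q4  //  F q1, F q4.
                  branch 2.2.2.2.1 (add T q1, T q4):
                    × closes — contains both q1 and ¬q1.
                  branch 2.2.2.2.2 (add F q1, F q4):
                    × closes — contains both q4 and ¬q4.
All 15 branches close.
Every branch closed, so the negation is unsatisfiable and the formula is valid.

Valid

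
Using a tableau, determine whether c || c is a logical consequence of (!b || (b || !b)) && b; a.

No

Initial set: {((!b || (b || !b)) && b); a; !(c || c)}.
((!b || (b || !b)) && b): α-rule — add (!b || (b || !b)), b.
!(c || c): α-rule — add !c, !c.
(!b || (b || !b)): β-rule — branch into !b  //  (b || !b).
  branch 1 (add !b):
    × closes — contains both b and !b.
  branch 2 (add (b || !b)):
    (b || !b): β-rule — branch into b  //  !b.
      branch 2.1 (add b):
        ○ open, literals {a=true, b=true, c=false}.
      branch 2.2 (add !b):
        × closes — contains both b and !b.
2 branches closed, 1 open.
An open branch gives a countermodel: a=true, b=true, c=false (unmentioned atoms arbitrary); the premises hold there but the conclusion fails.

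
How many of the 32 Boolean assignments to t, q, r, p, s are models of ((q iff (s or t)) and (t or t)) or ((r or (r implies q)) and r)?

Initial set: {(((q iff (s or t)) and (t or t)) or ((r or (r implies q)) and r))}.
(((q iff (s or t)) and (t or t)) or ((r or (r implies q)) and r)): β-rule — branch into ((q iff (s or t)) and (t or t))  //  ((r or (r implies q)) and r).
  branch 1 (add ((q iff (s or t)) and (t or t))):
    ((q iff (s or t)) and (t or t)): α-rule — add (q iff (s or t)), (t or t).
    (q iff (s or t)): β-rule — branch into q, (s or t)  //  not q, not (s or t).
      branch 1.1 (add q, (s or t)):
        (t or t): β-rule — branch into t  //  t.
          branch 1.1.1 (add t):
            (s or t): β-rule — branch into s  //  t.
              branch 1.1.1.1 (add s):
                ○ open, literals {q=1, s=1, t=1}.
              branch 1.1.1.2 (add t):
                ○ open, literals {q=1, t=1}.
          branch 1.1.2 (add t):
            (s or t): β-rule — branch into s  //  t.
              branch 1.1.2.1 (add s):
                ○ open, literals {q=1, s=1, t=1}.
              branch 1.1.2.2 (add t):
                ○ open, literals {q=1, t=1}.
      branch 1.2 (add not q, not (s or t)):
        not (s or t): α-rule — add not s, not t.
        (t or t): β-rule — branch into t  //  t.
          branch 1.2.1 (add t):
            × closes — contains both t and not t.
          branch 1.2.2 (add t):
            × closes — contains both t and not t.
  branch 2 (add ((r or (r implies q)) and r)):
    ((r or (r implies q)) and r): α-rule — add (r or (r implies q)), r.
    (r or (r implies q)): β-rule — branch into r  //  (r implies q).
      branch 2.1 (add r):
        ○ open, literals {r=1}.
      branch 2.2 (add (r implies q)):
        (r implies q): β-rule — branch into not r  //  q.
          branch 2.2.1 (add not r):
            × closes — contains both r and not r.
          branch 2.2.2 (add q):
            ○ open, literals {q=1, r=1}.
3 branches closed, 6 open.
Each open branch fixes some atoms; the unmentioned ones are free. Counting distinct full assignments: branch {q=1, s=1, t=1} (r, p) contributes 4 new; branch {q=1, t=1} (r, p, s) contributes 4 new; branch {q=1, s=1, t=1} (r, p) contributes 0 new; branch {q=1, t=1} (r, p, s) contributes 0 new; branch {r=1} (t, q, p, s) contributes 12 new; branch {q=1, r=1} (t, p, s) contributes 0 new. Total: 20.

20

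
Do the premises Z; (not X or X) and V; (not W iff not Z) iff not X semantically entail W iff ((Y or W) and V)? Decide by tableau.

Initial set: {Z; ((not X or X) and V); ((not W iff not Z) iff not X); not (W iff ((Y or W) and V))}.
((not X or X) and V): α-rule — add (not X or X), V.
((not W iff not Z) iff not X): β-rule — branch into (not W iff not Z), not X  //  not (not W iff not Z), not not X.
  branch 1 (add (not W iff not Z), not X):
    not (W iff ((Y or W) and V)): β-rule — branch into W, not ((Y or W) and V)  //  not W, ((Y or W) and V).
      branch 1.1 (add W, not ((Y or W) and V)):
        (not X or X): β-rule — branch into not X  //  X.
          branch 1.1.1 (add not X):
            (not W iff not Z): β-rule — branch into not W, not Z  //  not not W, not not Z.
              branch 1.1.1.1 (add not W, not Z):
                × closes — contains both W and not W.
              branch 1.1.1.2 (add not not W, not not Z):
                not ((Y or W) and V): β-rule — branch into not (Y or W)  //  not V.
                  branch 1.1.1.2.1 (add not (Y or W)):
                    not (Y or W): α-rule — add not Y, not W.
                    × closes — contains both W and not W.
                  branch 1.1.1.2.2 (add not V):
                    × closes — contains both V and not V.
          branch 1.1.2 (add X):
            × closes — contains both X and not X.
      branch 1.2 (add not W, ((Y or W) and V)):
        ((Y or W) and V): α-rule — add (Y or W), V.
        (not X or X): β-rule — branch into not X  //  X.
          branch 1.2.1 (add not X):
            (not W iff not Z): β-rule — branch into not W, not Z  //  not not W, not not Z.
              branch 1.2.1.1 (add not W, not Z):
                × closes — contains both Z and not Z.
              branch 1.2.1.2 (add not not W, not not Z):
                × closes — contains both W and not W.
          branch 1.2.2 (add X):
            × closes — contains both X and not X.
  branch 2 (add not (not W iff not Z), not not X):
    not (W iff ((Y or W) and V)): β-rule — branch into W, not ((Y or W) and V)  //  not W, ((Y or W) and V).
      branch 2.1 (add W, not ((Y or W) and V)):
        (not X or X): β-rule — branch into not X  //  X.
          branch 2.1.1 (add not X):
            × closes — contains both X and not X.
          branch 2.1.2 (add X):
            not (not W iff not Z): β-rule — branch into not W, not not Z  //  not not W, not Z.
              branch 2.1.2.1 (add not W, not not Z):
                × closes — contains both W and not W.
              branch 2.1.2.2 (add not not W, not Z):
                × closes — contains both Z and not Z.
      branch 2.2 (add not W, ((Y or W) and V)):
        ((Y or W) and V): α-rule — add (Y or W), V.
        (not X or X): β-rule — branch into not X  //  X.
          branch 2.2.1 (add not X):
            × closes — contains both X and not X.
          branch 2.2.2 (add X):
            not (not W iff not Z): β-rule — branch into not W, not not Z  //  not not W, not Z.
              branch 2.2.2.1 (add not W, not not Z):
                (Y or W): β-rule — branch into Y  //  W.
                  branch 2.2.2.1.1 (add Y):
                    ○ open, literals {V=1, W=0, X=1, Y=1, Z=1}.
                  branch 2.2.2.1.2 (add W):
                    × closes — contains both W and not W.
              branch 2.2.2.2 (add not not W, not Z):
                × closes — contains both W and not W.
13 branches closed, 1 open.
An open branch gives a countermodel: V=1, W=0, X=1, Y=1, Z=1 (unmentioned atoms arbitrary); the premises hold there but the conclusion fails.

No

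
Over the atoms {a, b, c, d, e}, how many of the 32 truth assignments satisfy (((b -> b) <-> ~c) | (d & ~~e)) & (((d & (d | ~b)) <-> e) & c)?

4

Initial set: {T ((((b -> b) <-> ~c) | (d & ~~e)) & (((d & (d | ~b)) <-> e) & c))}.
T ((((b -> b) <-> ~c) | (d & ~~e)) & (((d & (d | ~b)) <-> e) & c)): α-rule — add T (((b -> b) <-> ~c) | (d & ~~e)), T (((d & (d | ~b)) <-> e) & c).
T (((d & (d | ~b)) <-> e) & c): α-rule — add T ((d & (d | ~b)) <-> e), T c.
T (((b -> b) <-> ~c) | (d & ~~e)): β-rule — branch into T ((b -> b) <-> ~c)  //  T (d & ~~e).
  branch 1 (add T ((b -> b) <-> ~c)):
    T ((d & (d | ~b)) <-> e): β-rule — branch into T (d & (d | ~b)), T e  //  F (d & (d | ~b)), F e.
      branch 1.1 (add T (d & (d | ~b)), T e):
        T (d & (d | ~b)): α-rule — add T d, T (d | ~b).
        T ((b -> b) <-> ~c): β-rule — branch into T (b -> b), T ~c  //  F (b -> b), F ~c.
          branch 1.1.1 (add T (b -> b), T ~c):
            × closes — contains both c and ~c.
          branch 1.1.2 (add F (b -> b), F ~c):
            F (b -> b): α-rule — add T b, F b.
            × closes — contains both b and ~b.
      branch 1.2 (add F (d & (d | ~b)), F e):
        T ((b -> b) <-> ~c): β-rule — branch into T (b -> b), T ~c  //  F (b -> b), F ~c.
          branch 1.2.1 (add T (b -> b), T ~c):
            × closes — contains both c and ~c.
          branch 1.2.2 (add F (b -> b), F ~c):
            F (b -> b): α-rule — add T b, F b.
            × closes — contains both b and ~b.
  branch 2 (add T (d & ~~e)):
    T (d & ~~e): α-rule — add T d, T ~~e.
    T ~~e: drop double negation, giving T e.
    T ((d & (d | ~b)) <-> e): β-rule — branch into T (d & (d | ~b)), T e  //  F (d & (d | ~b)), F e.
      branch 2.1 (add T (d & (d | ~b)), T e):
        T (d & (d | ~b)): α-rule — add T d, T (d | ~b).
        T (d | ~b): β-rule — branch into T d  //  T ~b.
          branch 2.1.1 (add T d):
            ○ open, literals {c=T, d=T, e=T}.
          branch 2.1.2 (add T ~b):
            ○ open, literals {b=F, c=T, d=T, e=T}.
      branch 2.2 (add F (d & (d | ~b)), F e):
        × closes — contains both e and ~e.
5 branches closed, 2 open.
Each open branch fixes some atoms; the unmentioned ones are free. Counting distinct full assignments: branch {c=T, d=T, e=T} (a, b) contributes 4 new; branch {b=F, c=T, d=T, e=T} (a) contributes 0 new. Total: 4.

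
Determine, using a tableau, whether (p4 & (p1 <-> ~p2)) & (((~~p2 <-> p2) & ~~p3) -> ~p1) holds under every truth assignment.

Not valid

Assume the negation and expand:
Initial set: {F ((p4 & (p1 <-> ~p2)) & (((~~p2 <-> p2) & ~~p3) -> ~p1))}.
F ((p4 & (p1 <-> ~p2)) & (((~~p2 <-> p2) & ~~p3) -> ~p1)): β-rule — branch into F (p4 & (p1 <-> ~p2))  //  F (((~~p2 <-> p2) & ~~p3) -> ~p1).
  branch 1 (add F (p4 & (p1 <-> ~p2))):
    F (p4 & (p1 <-> ~p2)): β-rule — branch into F p4  //  F (p1 <-> ~p2).
      branch 1.1 (add F p4):
        ○ open, literals {p4=0}.
      branch 1.2 (add F (p1 <-> ~p2)):
        F (p1 <-> ~p2): β-rule — branch into T p1, F ~p2  //  F p1, T ~p2.
          branch 1.2.1 (add T p1, F ~p2):
            ○ open, literals {p1=1, p2=1}.
          branch 1.2.2 (add F p1, T ~p2):
            ○ open, literals {p1=0, p2=0}.
  branch 2 (add F (((~~p2 <-> p2) & ~~p3) -> ~p1)):
    F (((~~p2 <-> p2) & ~~p3) -> ~p1): α-rule — add T ((~~p2 <-> p2) & ~~p3), F ~p1.
    T ((~~p2 <-> p2) & ~~p3): α-rule — add T (~~p2 <-> p2), T ~~p3.
    T ~~p3: drop double negation, giving T p3.
    T (~~p2 <-> p2): β-rule — branch into T ~~p2, T p2  //  F ~~p2, F p2.
      branch 2.1 (add T ~~p2, T p2):
        T ~~p2: drop double negation, giving T p2.
        ○ open, literals {p1=1, p2=1, p3=1}.
      branch 2.2 (add F ~~p2, F p2):
        F ~~p2: drop double negation, giving F p2.
        ○ open, literals {p1=1, p2=0, p3=1}.
0 branches closed, 5 open.
An open branch gives a countermodel: p4=0 (unmentioned atoms arbitrary); under it the original formula is false.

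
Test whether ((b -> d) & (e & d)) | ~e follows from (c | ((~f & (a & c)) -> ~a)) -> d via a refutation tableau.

Yes

Initial set: {T ((c | ((~f & (a & c)) -> ~a)) -> d); F (((b -> d) & (e & d)) | ~e)}.
F (((b -> d) & (e & d)) | ~e): α-rule — add F ((b -> d) & (e & d)), F ~e.
T ((c | ((~f & (a & c)) -> ~a)) -> d): β-rule — branch into F (c | ((~f & (a & c)) -> ~a))  //  T d.
  branch 1 (add F (c | ((~f & (a & c)) -> ~a))):
    F (c | ((~f & (a & c)) -> ~a)): α-rule — add F c, F ((~f & (a & c)) -> ~a).
    F ((~f & (a & c)) -> ~a): α-rule — add T (~f & (a & c)), F ~a.
    T (~f & (a & c)): α-rule — add T ~f, T (a & c).
    T (a & c): α-rule — add T a, T c.
    × closes — contains both c and ~c.
  branch 2 (add T d):
    F ((b -> d) & (e & d)): β-rule — branch into F (b -> d)  //  F (e & d).
      branch 2.1 (add F (b -> d)):
        F (b -> d): α-rule — add T b, F d.
        × closes — contains both d and ~d.
      branch 2.2 (add F (e & d)):
        F (e & d): β-rule — branch into F e  //  F d.
          branch 2.2.1 (add F e):
            × closes — contains both e and ~e.
          branch 2.2.2 (add F d):
            × closes — contains both d and ~d.
All 4 branches close.
Every branch closed, so the premises entail the conclusion.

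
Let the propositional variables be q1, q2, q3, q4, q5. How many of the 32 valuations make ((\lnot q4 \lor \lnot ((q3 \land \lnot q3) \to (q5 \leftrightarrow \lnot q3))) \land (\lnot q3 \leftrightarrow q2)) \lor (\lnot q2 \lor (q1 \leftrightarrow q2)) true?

Initial set: {(((\lnot q4 \lor \lnot ((q3 \land \lnot q3) \to (q5 \leftrightarrow \lnot q3))) \land (\lnot q3 \leftrightarrow q2)) \lor (\lnot q2 \lor (q1 \leftrightarrow q2)))}.
(((\lnot q4 \lor \lnot ((q3 \land \lnot q3) \to (q5 \leftrightarrow \lnot q3))) \land (\lnot q3 \leftrightarrow q2)) \lor (\lnot q2 \lor (q1 \leftrightarrow q2))): β-rule — branch into ((\lnot q4 \lor \lnot ((q3 \land \lnot q3) \to (q5 \leftrightarrow \lnot q3))) \land (\lnot q3 \leftrightarrow q2))  //  (\lnot q2 \lor (q1 \leftrightarrow q2)).
  branch 1 (add ((\lnot q4 \lor \lnot ((q3 \land \lnot q3) \to (q5 \leftrightarrow \lnot q3))) \land (\lnot q3 \leftrightarrow q2))):
    ((\lnot q4 \lor \lnot ((q3 \land \lnot q3) \to (q5 \leftrightarrow \lnot q3))) \land (\lnot q3 \leftrightarrow q2)): α-rule — add (\lnot q4 \lor \lnot ((q3 \land \lnot q3) \to (q5 \leftrightarrow \lnot q3))), (\lnot q3 \leftrightarrow q2).
    (\lnot q4 \lor \lnot ((q3 \land \lnot q3) \to (q5 \leftrightarrow \lnot q3))): β-rule — branch into \lnot q4  //  \lnot ((q3 \land \lnot q3) \to (q5 \leftrightarrow \lnot q3)).
      branch 1.1 (add \lnot q4):
        (\lnot q3 \leftrightarrow q2): β-rule — branch into \lnot q3, q2  //  \lnot \lnot q3, \lnot q2.
          branch 1.1.1 (add \lnot q3, q2):
            ○ open, literals {q2=true, q3=false, q4=false}.
          branch 1.1.2 (add \lnot \lnot q3, \lnot q2):
            ○ open, literals {q2=false, q3=true, q4=false}.
      branch 1.2 (add \lnot ((q3 \land \lnot q3) \to (q5 \leftrightarrow \lnot q3))):
        \lnot ((q3 \land \lnot q3) \to (q5 \leftrightarrow \lnot q3)): α-rule — add (q3 \land \lnot q3), \lnot (q5 \leftrightarrow \lnot q3).
        (q3 \land \lnot q3): α-rule — add q3, \lnot q3.
        × closes — contains both q3 and \lnot q3.
  branch 2 (add (\lnot q2 \lor (q1 \leftrightarrow q2))):
    (\lnot q2 \lor (q1 \leftrightarrow q2)): β-rule — branch into \lnot q2  //  (q1 \leftrightarrow q2).
      branch 2.1 (add \lnot q2):
        ○ open, literals {q2=false}.
      branch 2.2 (add (q1 \leftrightarrow q2)):
        (q1 \leftrightarrow q2): β-rule — branch into q1, q2  //  \lnot q1, \lnot q2.
          branch 2.2.1 (add q1, q2):
            ○ open, literals {q1=true, q2=true}.
          branch 2.2.2 (add \lnot q1, \lnot q2):
            ○ open, literals {q1=false, q2=false}.
1 branch closed, 5 open.
Each open branch fixes some atoms; the unmentioned ones are free. Counting distinct full assignments: branch {q2=true, q3=false, q4=false} (q1, q5) contributes 4 new; branch {q2=false, q3=true, q4=false} (q1, q5) contributes 4 new; branch {q2=false} (q1, q3, q4, q5) contributes 12 new; branch {q1=true, q2=true} (q3, q4, q5) contributes 6 new; branch {q1=false, q2=false} (q3, q4, q5) contributes 0 new. Total: 26.

26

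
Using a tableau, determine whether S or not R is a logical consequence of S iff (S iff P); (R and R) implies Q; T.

Initial set: {T (S iff (S iff P)); T ((R and R) implies Q); T T; F (S or not R)}.
F (S or not R): α-rule — add F S, F not R.
T (S iff (S iff P)): β-rule — branch into T S, T (S iff P)  //  F S, F (S iff P).
  branch 1 (add T S, T (S iff P)):
    × closes — contains both S and not S.
  branch 2 (add F S, F (S iff P)):
    T ((R and R) implies Q): β-rule — branch into F (R and R)  //  T Q.
      branch 2.1 (add F (R and R)):
        F (S iff P): β-rule — branch into T S, F P  //  F S, T P.
          branch 2.1.1 (add T S, F P):
            × closes — contains both S and not S.
          branch 2.1.2 (add F S, T P):
            F (R and R): β-rule — branch into F R  //  F R.
              branch 2.1.2.1 (add F R):
                × closes — contains both R and not R.
              branch 2.1.2.2 (add F R):
                × closes — contains both R and not R.
      branch 2.2 (add T Q):
        F (S iff P): β-rule — branch into T S, F P  //  F S, T P.
          branch 2.2.1 (add T S, F P):
            × closes — contains both S and not S.
          branch 2.2.2 (add F S, T P):
            ○ open, literals {P=1, Q=1, R=1, S=0, T=1}.
5 branches closed, 1 open.
An open branch gives a countermodel: P=1, Q=1, R=1, S=0, T=1 (unmentioned atoms arbitrary); the premises hold there but the conclusion fails.

No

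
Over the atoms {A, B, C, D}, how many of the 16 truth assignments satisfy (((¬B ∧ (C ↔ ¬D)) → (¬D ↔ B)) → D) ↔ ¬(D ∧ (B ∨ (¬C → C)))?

4

Initial set: {((((¬B ∧ (C ↔ ¬D)) → (¬D ↔ B)) → D) ↔ ¬(D ∧ (B ∨ (¬C → C))))}.
((((¬B ∧ (C ↔ ¬D)) → (¬D ↔ B)) → D) ↔ ¬(D ∧ (B ∨ (¬C → C)))): β-rule — branch into (((¬B ∧ (C ↔ ¬D)) → (¬D ↔ B)) → D), ¬(D ∧ (B ∨ (¬C → C)))  //  ¬(((¬B ∧ (C ↔ ¬D)) → (¬D ↔ B)) → D), ¬¬(D ∧ (B ∨ (¬C → C))).
  branch 1 (add (((¬B ∧ (C ↔ ¬D)) → (¬D ↔ B)) → D), ¬(D ∧ (B ∨ (¬C → C)))):
    (((¬B ∧ (C ↔ ¬D)) → (¬D ↔ B)) → D): β-rule — branch into ¬((¬B ∧ (C ↔ ¬D)) → (¬D ↔ B))  //  D.
      branch 1.1 (add ¬((¬B ∧ (C ↔ ¬D)) → (¬D ↔ B))):
        ¬((¬B ∧ (C ↔ ¬D)) → (¬D ↔ B)): α-rule — add (¬B ∧ (C ↔ ¬D)), ¬(¬D ↔ B).
        (¬B ∧ (C ↔ ¬D)): α-rule — add ¬B, (C ↔ ¬D).
        ¬(D ∧ (B ∨ (¬C → C))): β-rule — branch into ¬D  //  ¬(B ∨ (¬C → C)).
          branch 1.1.1 (add ¬D):
            ¬(¬D ↔ B): β-rule — branch into ¬D, ¬B  //  ¬¬D, B.
              branch 1.1.1.1 (add ¬D, ¬B):
                (C ↔ ¬D): β-rule — branch into C, ¬D  //  ¬C, ¬¬D.
                  branch 1.1.1.1.1 (add C, ¬D):
                    ○ open, literals {B=F, C=T, D=F}.
                  branch 1.1.1.1.2 (add ¬C, ¬¬D):
                    × closes — contains both D and ¬D.
              branch 1.1.1.2 (add ¬¬D, B):
                × closes — contains both D and ¬D.
          branch 1.1.2 (add ¬(B ∨ (¬C → C))):
            ¬(B ∨ (¬C → C)): α-rule — add ¬B, ¬(¬C → C).
            ¬(¬C → C): α-rule — add ¬C, ¬C.
            ¬(¬D ↔ B): β-rule — branch into ¬D, ¬B  //  ¬¬D, B.
              branch 1.1.2.1 (add ¬D, ¬B):
                (C ↔ ¬D): β-rule — branch into C, ¬D  //  ¬C, ¬¬D.
                  branch 1.1.2.1.1 (add C, ¬D):
                    × closes — contains both C and ¬C.
                  branch 1.1.2.1.2 (add ¬C, ¬¬D):
                    × closes — contains both D and ¬D.
              branch 1.1.2.2 (add ¬¬D, B):
                × closes — contains both B and ¬B.
      branch 1.2 (add D):
        ¬(D ∧ (B ∨ (¬C → C))): β-rule — branch into ¬D  //  ¬(B ∨ (¬C → C)).
          branch 1.2.1 (add ¬D):
            × closes — contains both D and ¬D.
          branch 1.2.2 (add ¬(B ∨ (¬C → C))):
            ¬(B ∨ (¬C → C)): α-rule — add ¬B, ¬(¬C → C).
            ¬(¬C → C): α-rule — add ¬C, ¬C.
            ○ open, literals {B=F, C=F, D=T}.
  branch 2 (add ¬(((¬B ∧ (C ↔ ¬D)) → (¬D ↔ B)) → D), ¬¬(D ∧ (B ∨ (¬C → C)))):
    ¬(((¬B ∧ (C ↔ ¬D)) → (¬D ↔ B)) → D): α-rule — add ((¬B ∧ (C ↔ ¬D)) → (¬D ↔ B)), ¬D.
    ¬¬(D ∧ (B ∨ (¬C → C))): α-rule — add D, (B ∨ (¬C → C)).
    × closes — contains both D and ¬D.
7 branches closed, 2 open.
Each open branch fixes some atoms; the unmentioned ones are free. Counting distinct full assignments: branch {B=F, C=T, D=F} (A) contributes 2 new; branch {B=F, C=F, D=T} (A) contributes 2 new. Total: 4.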